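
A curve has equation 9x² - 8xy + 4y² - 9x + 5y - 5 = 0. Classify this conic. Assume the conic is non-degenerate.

ellipse

A = 9, B = -8, C = 4.
Discriminant B² − 4AC = (-8)² − 4·9·4 = -80.
B² − 4AC < 0 ⇒ ellipse.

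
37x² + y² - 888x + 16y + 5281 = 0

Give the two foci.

(12, -8 - 6√3) and (12, -8 + 6√3)

Rearranging, 37(x² - 24x) + (y² + 16y) = -5281.
Complete the square: 37(x - 12)² + (y + 8)² = -5281 + 5328 + 64 = 111
Divide by 111: (x - 12)²/3 + (y + 8)²/111 = 1
Ellipse, center (12, -8), major axis vertical; a² = 111, b² = 3.
c² = a² - b² = 111 - 3 = 108, so c = 6√3.
Foci lie on the vertical axis through the center: (h, k ± c).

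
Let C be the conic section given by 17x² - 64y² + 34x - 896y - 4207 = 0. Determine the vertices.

Collect terms: 17(x² + 2x) -64(y² + 14y) = 4207
Completing the square gives 17(x + 1)² -64(y + 7)² = 4207 + 17 - 3136 = 1088.
Divide by 1088: (x + 1)²/64 - (y + 7)²/17 = 1
Hyperbola, center (-1, -7), transverse axis horizontal; a² = 64, b² = 17.
a = 8. Vertices at (h ± a, k).

(-9, -7) and (7, -7)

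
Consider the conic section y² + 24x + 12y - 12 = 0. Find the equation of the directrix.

Only y is squared. Complete the square in y: (y + 6)² = -24(x - 2).
Vertex (2, -6); 4p = -24 so p = -6. Opens left.
Directrix is the vertical line x = h − p = 2 − (-6) = 8.

x = 8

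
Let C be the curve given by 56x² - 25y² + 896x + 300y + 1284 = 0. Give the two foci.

Collect terms: 56(x² + 16x) -25(y² - 12y) = -1284
Completing the square gives 56(x + 8)² -25(y - 6)² = -1284 + 3584 - 900 = 1400.
Divide by 1400: (x + 8)²/25 - (y - 6)²/56 = 1
Hyperbola, center (-8, 6), transverse axis horizontal; a² = 25, b² = 56.
c² = a² + b² = 25 + 56 = 81, so c = 9.
Foci lie on the horizontal axis through the center: (h ± c, k).

(-17, 6) and (1, 6)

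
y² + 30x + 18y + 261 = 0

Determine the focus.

(-27/2, -9)

Only y is squared. Complete the square in y: (y + 9)² = -30(x + 6).
Vertex (-6, -9); 4p = -30 so p = -15/2. Opens left.
Focus is p units from the vertex along the axis: (h + p, k).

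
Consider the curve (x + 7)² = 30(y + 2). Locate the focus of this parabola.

(-7, 11/2)

Vertex (-7, -2); 4p = 30 so p = 15/2. Opens up.
Focus is p units from the vertex along the axis: (h, k + p).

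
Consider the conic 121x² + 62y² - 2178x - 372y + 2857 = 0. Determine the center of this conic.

Rearranging, 121(x² - 18x) + 62(y² - 6y) = -2857.
Complete the square: 121(x - 9)² + 62(y - 3)² = -2857 + 9801 + 558 = 7502
Divide by 7502: (x - 9)²/62 + (y - 3)²/121 = 1
Ellipse with center (9, 3).

(9, 3)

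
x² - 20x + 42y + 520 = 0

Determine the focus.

(10, -41/2)

Only x is squared. Complete the square in x: (x - 10)² = -42(y + 10).
Vertex (10, -10); 4p = -42 so p = -21/2. Opens down.
Focus is p units from the vertex along the axis: (h, k + p).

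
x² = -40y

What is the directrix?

Vertex (0, 0); 4p = -40 so p = -10. Opens down.
Directrix is the horizontal line y = k − p = 0 − (-10) = 10.

y = 10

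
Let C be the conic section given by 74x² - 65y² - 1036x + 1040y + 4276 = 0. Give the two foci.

(7, 8 - √139) and (7, 8 + √139)

Rearranging, 74(x² - 14x) -65(y² - 16y) = -4276.
Completing the square gives 74(x - 7)² -65(y - 8)² = -4276 + 3626 - 4160 = -4810.
Divide by -4810: (y - 8)²/74 - (x - 7)²/65 = 1
Hyperbola, center (7, 8), transverse axis vertical; a² = 74, b² = 65.
c² = a² + b² = 74 + 65 = 139, so c = √139.
Foci lie on the vertical axis through the center: (h, k ± c).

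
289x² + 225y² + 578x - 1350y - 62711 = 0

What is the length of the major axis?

34

Group the x- and y-terms: 289(x² + 2x) + 225(y² - 6y) = 62711
Complete the square in x and y: 289(x + 1)² + 225(y - 3)² = 62711 + 289 + 2025 = 65025
Dividing both sides by 65025: (x + 1)²/225 + (y - 3)²/289 = 1
Ellipse, center (-1, 3), major axis vertical; a² = 289, b² = 225.
a² = 289 so a = 17; the major axis has length 2a = 34.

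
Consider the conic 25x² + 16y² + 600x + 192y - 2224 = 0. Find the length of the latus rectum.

Rearranging, 25(x² + 24x) + 16(y² + 12y) = 2224.
25(x + 12)² + 16(y + 6)² = 2224 + 3600 + 576 = 6400
Divide by 6400: (x + 12)²/256 + (y + 6)²/400 = 1
Ellipse, center (-12, -6), major axis vertical; a² = 400, b² = 256.
Latus rectum length = 2b²/a = 2·256/20 = 128/5.

128/5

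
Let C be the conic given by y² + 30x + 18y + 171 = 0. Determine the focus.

(-21/2, -9)

Only y is squared. Complete the square in y: (y + 9)² = -30(x + 3).
Vertex (-3, -9); 4p = -30 so p = -15/2. Opens left.
Focus is p units from the vertex along the axis: (h + p, k).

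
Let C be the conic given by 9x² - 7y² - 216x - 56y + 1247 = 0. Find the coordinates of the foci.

Rearranging, 9(x² - 24x) -7(y² + 8y) = -1247.
Complete the square: 9(x - 12)² -7(y + 4)² = -1247 + 1296 - 112 = -63
Divide by -63: (y + 4)²/9 - (x - 12)²/7 = 1
Hyperbola, center (12, -4), transverse axis vertical; a² = 9, b² = 7.
c² = a² + b² = 9 + 7 = 16, so c = 4.
Foci lie on the vertical axis through the center: (h, k ± c).

(12, -8) and (12, 0)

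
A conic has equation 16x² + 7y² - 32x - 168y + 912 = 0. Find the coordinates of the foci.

(1, 9) and (1, 15)

Rearranging, 16(x² - 2x) + 7(y² - 24y) = -912.
Complete the square in x and y: 16(x - 1)² + 7(y - 12)² = -912 + 16 + 1008 = 112
Dividing both sides by 112: (x - 1)²/7 + (y - 12)²/16 = 1
Ellipse, center (1, 12), major axis vertical; a² = 16, b² = 7.
c² = a² - b² = 16 - 7 = 9, so c = 3.
Foci lie on the vertical axis through the center: (h, k ± c).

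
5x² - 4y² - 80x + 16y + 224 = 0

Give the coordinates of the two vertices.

Rearranging, 5(x² - 16x) -4(y² - 4y) = -224.
Complete the square in x and y: 5(x - 8)² -4(y - 2)² = -224 + 320 - 16 = 80
Divide by 80: (x - 8)²/16 - (y - 2)²/20 = 1
Hyperbola, center (8, 2), transverse axis horizontal; a² = 16, b² = 20.
a = 4. Vertices at (h ± a, k).

(4, 2) and (12, 2)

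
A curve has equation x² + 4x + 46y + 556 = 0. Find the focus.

Only x is squared. Complete the square in x: (x + 2)² = -46(y + 12).
Vertex (-2, -12); 4p = -46 so p = -23/2. Opens down.
Focus is p units from the vertex along the axis: (h, k + p).

(-2, -47/2)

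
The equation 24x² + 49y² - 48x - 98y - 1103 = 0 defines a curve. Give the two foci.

(-4, 1) and (6, 1)

Collect terms: 24(x² - 2x) + 49(y² - 2y) = 1103
24(x - 1)² + 49(y - 1)² = 1103 + 24 + 49 = 1176
Divide by 1176: (x - 1)²/49 + (y - 1)²/24 = 1
Ellipse, center (1, 1), major axis horizontal; a² = 49, b² = 24.
c² = a² - b² = 49 - 24 = 25, so c = 5.
Foci lie on the horizontal axis through the center: (h ± c, k).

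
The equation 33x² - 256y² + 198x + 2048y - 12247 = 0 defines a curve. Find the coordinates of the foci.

Collect terms: 33(x² + 6x) -256(y² - 8y) = 12247
Completing the square gives 33(x + 3)² -256(y - 4)² = 12247 + 297 - 4096 = 8448.
Divide by 8448: (x + 3)²/256 - (y - 4)²/33 = 1
Hyperbola, center (-3, 4), transverse axis horizontal; a² = 256, b² = 33.
c² = a² + b² = 256 + 33 = 289, so c = 17.
Foci lie on the horizontal axis through the center: (h ± c, k).

(-20, 4) and (14, 4)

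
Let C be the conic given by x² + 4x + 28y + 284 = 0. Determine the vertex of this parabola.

(-2, -10)

Only x is squared. Complete the square in x: (x + 2)² = -28(y + 10).
Vertex (-2, -10); 4p = -28 so p = -7. Opens down.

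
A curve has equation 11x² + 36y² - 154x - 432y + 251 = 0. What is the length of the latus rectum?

Group: 11(x² - 14x) + 36(y² - 12y) = -251
Completing the square gives 11(x - 7)² + 36(y - 6)² = -251 + 539 + 1296 = 1584.
Divide by 1584: (x - 7)²/144 + (y - 6)²/44 = 1
Ellipse, center (7, 6), major axis horizontal; a² = 144, b² = 44.
Latus rectum length = 2b²/a = 2·44/12 = 22/3.

22/3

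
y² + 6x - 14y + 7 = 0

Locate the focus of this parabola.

Only y is squared. Complete the square in y: (y - 7)² = -6(x - 7).
Vertex (7, 7); 4p = -6 so p = -3/2. Opens left.
Focus is p units from the vertex along the axis: (h + p, k).

(11/2, 7)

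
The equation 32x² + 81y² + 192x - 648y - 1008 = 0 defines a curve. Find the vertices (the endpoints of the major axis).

(-12, 4) and (6, 4)

32(x² + 6x) + 81(y² - 8y) = 1008
Complete the square in x and y: 32(x + 3)² + 81(y - 4)² = 1008 + 288 + 1296 = 2592
Divide through by 2592 to get (x + 3)²/81 + (y - 4)²/32 = 1.
Ellipse, center (-3, 4), major axis horizontal; a² = 81, b² = 32.
a = 9. Vertices at (h ± a, k).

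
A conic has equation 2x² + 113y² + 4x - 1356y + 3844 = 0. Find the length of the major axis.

2√113

Rearranging, 2(x² + 2x) + 113(y² - 12y) = -3844.
2(x + 1)² + 113(y - 6)² = -3844 + 2 + 4068 = 226
Divide through by 226 to get (x + 1)²/113 + (y - 6)²/2 = 1.
Ellipse, center (-1, 6), major axis horizontal; a² = 113, b² = 2.
a² = 113 so a = √113; the major axis has length 2a = 2√113.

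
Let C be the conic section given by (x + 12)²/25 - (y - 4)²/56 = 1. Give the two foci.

Center (-12, 4). The positive term is the x-term, so the transverse axis is horizontal; a² = 25, b² = 56.
c² = a² + b² = 25 + 56 = 81, so c = 9.
Foci lie on the horizontal axis through the center: (h ± c, k).

(-21, 4) and (-3, 4)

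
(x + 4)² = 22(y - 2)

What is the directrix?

y = -7/2

Vertex (-4, 2); 4p = 22 so p = 11/2. Opens up.
Directrix is the horizontal line y = k − p = 2 − (11/2) = -7/2.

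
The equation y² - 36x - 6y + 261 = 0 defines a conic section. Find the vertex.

(7, 3)

Only y is squared. Complete the square in y: (y - 3)² = 36(x - 7).
Vertex (7, 3); 4p = 36 so p = 9. Opens right.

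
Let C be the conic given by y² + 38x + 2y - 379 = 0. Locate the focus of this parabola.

Only y is squared. Complete the square in y: (y + 1)² = -38(x - 10).
Vertex (10, -1); 4p = -38 so p = -19/2. Opens left.
Focus is p units from the vertex along the axis: (h + p, k).

(1/2, -1)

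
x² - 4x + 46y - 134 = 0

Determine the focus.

Only x is squared. Complete the square in x: (x - 2)² = -46(y - 3).
Vertex (2, 3); 4p = -46 so p = -23/2. Opens down.
Focus is p units from the vertex along the axis: (h, k + p).

(2, -17/2)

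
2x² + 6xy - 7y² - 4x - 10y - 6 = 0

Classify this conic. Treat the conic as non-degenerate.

A = 2, B = 6, C = -7.
Discriminant B² − 4AC = 6² − 4·2·(-7) = 92.
B² − 4AC > 0 ⇒ hyperbola.

hyperbola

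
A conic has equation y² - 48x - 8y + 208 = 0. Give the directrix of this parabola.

x = -8

Only y is squared. Complete the square in y: (y - 4)² = 48(x - 4).
Vertex (4, 4); 4p = 48 so p = 12. Opens right.
Directrix is the vertical line x = h − p = 4 − (12) = -8.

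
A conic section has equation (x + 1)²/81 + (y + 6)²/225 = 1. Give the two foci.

(-1, -18) and (-1, 6)

Center (-1, -6). The larger denominator 225 sits under the y-term, so the major axis is vertical; a² = 225, b² = 81.
c² = a² - b² = 225 - 81 = 144, so c = 12.
Foci lie on the vertical axis through the center: (h, k ± c).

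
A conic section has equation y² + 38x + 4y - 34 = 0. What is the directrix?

Only y is squared. Complete the square in y: (y + 2)² = -38(x - 1).
Vertex (1, -2); 4p = -38 so p = -19/2. Opens left.
Directrix is the vertical line x = h − p = 1 − (-19/2) = 21/2.

x = 21/2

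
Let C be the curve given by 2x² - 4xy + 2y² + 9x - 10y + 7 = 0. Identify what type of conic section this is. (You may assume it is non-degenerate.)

A = 2, B = -4, C = 2.
Discriminant B² − 4AC = (-4)² − 4·2·2 = 0.
B² − 4AC = 0 ⇒ parabola.

parabola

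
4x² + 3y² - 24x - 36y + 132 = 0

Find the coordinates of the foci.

4(x² - 6x) + 3(y² - 12y) = -132
4(x - 3)² + 3(y - 6)² = -132 + 36 + 108 = 12
Divide by 12: (x - 3)²/3 + (y - 6)²/4 = 1
Ellipse, center (3, 6), major axis vertical; a² = 4, b² = 3.
c² = a² - b² = 4 - 3 = 1, so c = 1.
Foci lie on the vertical axis through the center: (h, k ± c).

(3, 5) and (3, 7)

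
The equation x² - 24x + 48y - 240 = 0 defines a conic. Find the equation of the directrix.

Only x is squared. Complete the square in x: (x - 12)² = -48(y - 8).
Vertex (12, 8); 4p = -48 so p = -12. Opens down.
Directrix is the horizontal line y = k − p = 8 − (-12) = 20.

y = 20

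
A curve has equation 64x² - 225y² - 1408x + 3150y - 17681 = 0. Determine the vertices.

64(x² - 22x) -225(y² - 14y) = 17681
64(x - 11)² -225(y - 7)² = 17681 + 7744 - 11025 = 14400
Divide by 14400: (x - 11)²/225 - (y - 7)²/64 = 1
Hyperbola, center (11, 7), transverse axis horizontal; a² = 225, b² = 64.
a = 15. Vertices at (h ± a, k).

(-4, 7) and (26, 7)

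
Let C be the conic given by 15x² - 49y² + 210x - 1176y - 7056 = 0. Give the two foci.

(-15, -12) and (1, -12)

Group: 15(x² + 14x) -49(y² + 24y) = 7056
15(x + 7)² -49(y + 12)² = 7056 + 735 - 7056 = 735
Dividing both sides by 735: (x + 7)²/49 - (y + 12)²/15 = 1
Hyperbola, center (-7, -12), transverse axis horizontal; a² = 49, b² = 15.
c² = a² + b² = 49 + 15 = 64, so c = 8.
Foci lie on the horizontal axis through the center: (h ± c, k).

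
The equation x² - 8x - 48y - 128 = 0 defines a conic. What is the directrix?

Only x is squared. Complete the square in x: (x - 4)² = 48(y + 3).
Vertex (4, -3); 4p = 48 so p = 12. Opens up.
Directrix is the horizontal line y = k − p = -3 − (12) = -15.

y = -15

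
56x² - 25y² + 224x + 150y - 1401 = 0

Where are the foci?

(-11, 3) and (7, 3)

56(x² + 4x) -25(y² - 6y) = 1401
56(x + 2)² -25(y - 3)² = 1401 + 224 - 225 = 1400
Divide through by 1400 to get (x + 2)²/25 - (y - 3)²/56 = 1.
Hyperbola, center (-2, 3), transverse axis horizontal; a² = 25, b² = 56.
c² = a² + b² = 25 + 56 = 81, so c = 9.
Foci lie on the horizontal axis through the center: (h ± c, k).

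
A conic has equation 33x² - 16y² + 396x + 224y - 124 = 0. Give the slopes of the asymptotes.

Rearranging, 33(x² + 12x) -16(y² - 14y) = 124.
Complete the square in x and y: 33(x + 6)² -16(y - 7)² = 124 + 1188 - 784 = 528
Dividing both sides by 528: (x + 6)²/16 - (y - 7)²/33 = 1
Hyperbola, center (-6, 7), transverse axis horizontal; a² = 16, b² = 33.
For a horizontal hyperbola the asymptotes have slope ±b/a.
Here that is ±√33/4.

√33/4 and -√33/4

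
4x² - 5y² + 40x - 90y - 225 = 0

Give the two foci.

Rearranging, 4(x² + 10x) -5(y² + 18y) = 225.
Complete the square in x and y: 4(x + 5)² -5(y + 9)² = 225 + 100 - 405 = -80
Dividing both sides by -80: (y + 9)²/16 - (x + 5)²/20 = 1
Hyperbola, center (-5, -9), transverse axis vertical; a² = 16, b² = 20.
c² = a² + b² = 16 + 20 = 36, so c = 6.
Foci lie on the vertical axis through the center: (h, k ± c).

(-5, -15) and (-5, -3)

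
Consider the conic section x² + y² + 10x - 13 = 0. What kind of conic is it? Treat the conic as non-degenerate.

circle

No xy term. Coefficients of x² and y² are A = 1, C = 1.
A = C (same sign) ⇒ circle.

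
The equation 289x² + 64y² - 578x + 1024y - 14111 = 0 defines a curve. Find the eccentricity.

e = 15/17

Group the x- and y-terms: 289(x² - 2x) + 64(y² + 16y) = 14111
289(x - 1)² + 64(y + 8)² = 14111 + 289 + 4096 = 18496
Divide by 18496: (x - 1)²/64 + (y + 8)²/289 = 1
Ellipse, center (1, -8), major axis vertical; a² = 289, b² = 64.
c² = a² - b² = 225, so c = 15.
e = c/a = 15/17.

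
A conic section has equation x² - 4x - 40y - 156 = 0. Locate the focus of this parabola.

(2, 6)

Only x is squared. Complete the square in x: (x - 2)² = 40(y + 4).
Vertex (2, -4); 4p = 40 so p = 10. Opens up.
Focus is p units from the vertex along the axis: (h, k + p).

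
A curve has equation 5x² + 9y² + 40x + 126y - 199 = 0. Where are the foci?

(-12, -7) and (4, -7)

Group: 5(x² + 8x) + 9(y² + 14y) = 199
Complete the square in x and y: 5(x + 4)² + 9(y + 7)² = 199 + 80 + 441 = 720
Divide through by 720 to get (x + 4)²/144 + (y + 7)²/80 = 1.
Ellipse, center (-4, -7), major axis horizontal; a² = 144, b² = 80.
c² = a² - b² = 144 - 80 = 64, so c = 8.
Foci lie on the horizontal axis through the center: (h ± c, k).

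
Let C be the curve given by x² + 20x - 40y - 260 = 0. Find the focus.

Only x is squared. Complete the square in x: (x + 10)² = 40(y + 9).
Vertex (-10, -9); 4p = 40 so p = 10. Opens up.
Focus is p units from the vertex along the axis: (h, k + p).

(-10, 1)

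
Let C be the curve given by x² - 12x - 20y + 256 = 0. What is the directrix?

Only x is squared. Complete the square in x: (x - 6)² = 20(y - 11).
Vertex (6, 11); 4p = 20 so p = 5. Opens up.
Directrix is the horizontal line y = k − p = 11 − (5) = 6.

y = 6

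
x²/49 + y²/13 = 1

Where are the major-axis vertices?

Center (0, 0). The larger denominator 49 sits under the x-term, so the major axis is horizontal; a² = 49, b² = 13.
a = 7. Vertices at (h ± a, k).

(-7, 0) and (7, 0)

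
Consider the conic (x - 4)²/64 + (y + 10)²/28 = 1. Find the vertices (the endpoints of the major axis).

(-4, -10) and (12, -10)

Center (4, -10). The larger denominator 64 sits under the x-term, so the major axis is horizontal; a² = 64, b² = 28.
a = 8. Vertices at (h ± a, k).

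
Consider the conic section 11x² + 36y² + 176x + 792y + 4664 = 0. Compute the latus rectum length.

11(x² + 16x) + 36(y² + 22y) = -4664
11(x + 8)² + 36(y + 11)² = -4664 + 704 + 4356 = 396
Divide by 396: (x + 8)²/36 + (y + 11)²/11 = 1
Ellipse, center (-8, -11), major axis horizontal; a² = 36, b² = 11.
Latus rectum length = 2b²/a = 2·11/6 = 11/3.

11/3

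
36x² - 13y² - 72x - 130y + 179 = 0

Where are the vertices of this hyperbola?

(1, -11) and (1, 1)

Rearranging, 36(x² - 2x) -13(y² + 10y) = -179.
Complete the square: 36(x - 1)² -13(y + 5)² = -179 + 36 - 325 = -468
Divide by -468: (y + 5)²/36 - (x - 1)²/13 = 1
Hyperbola, center (1, -5), transverse axis vertical; a² = 36, b² = 13.
a = 6. Vertices at (h, k ± a).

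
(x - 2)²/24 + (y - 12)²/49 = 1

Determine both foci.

(2, 7) and (2, 17)

Center (2, 12). The larger denominator 49 sits under the y-term, so the major axis is vertical; a² = 49, b² = 24.
c² = a² - b² = 49 - 24 = 25, so c = 5.
Foci lie on the vertical axis through the center: (h, k ± c).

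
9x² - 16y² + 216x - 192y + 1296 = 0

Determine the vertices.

(-12, -12) and (-12, 0)

Group the x- and y-terms: 9(x² + 24x) -16(y² + 12y) = -1296
Completing the square gives 9(x + 12)² -16(y + 6)² = -1296 + 1296 - 576 = -576.
Dividing both sides by -576: (y + 6)²/36 - (x + 12)²/64 = 1
Hyperbola, center (-12, -6), transverse axis vertical; a² = 36, b² = 64.
a = 6. Vertices at (h, k ± a).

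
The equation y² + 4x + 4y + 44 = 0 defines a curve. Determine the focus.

Only y is squared. Complete the square in y: (y + 2)² = -4(x + 10).
Vertex (-10, -2); 4p = -4 so p = -1. Opens left.
Focus is p units from the vertex along the axis: (h + p, k).

(-11, -2)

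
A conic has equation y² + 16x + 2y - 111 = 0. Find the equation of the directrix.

x = 11

Only y is squared. Complete the square in y: (y + 1)² = -16(x - 7).
Vertex (7, -1); 4p = -16 so p = -4. Opens left.
Directrix is the vertical line x = h − p = 7 − (-4) = 11.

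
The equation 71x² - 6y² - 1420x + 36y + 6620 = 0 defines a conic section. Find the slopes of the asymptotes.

Rearranging, 71(x² - 20x) -6(y² - 6y) = -6620.
Complete the square in x and y: 71(x - 10)² -6(y - 3)² = -6620 + 7100 - 54 = 426
Divide through by 426 to get (x - 10)²/6 - (y - 3)²/71 = 1.
Hyperbola, center (10, 3), transverse axis horizontal; a² = 6, b² = 71.
For a horizontal hyperbola the asymptotes have slope ±b/a.
Here that is ±√71/√6 = ±√426/6.

√426/6 and -√426/6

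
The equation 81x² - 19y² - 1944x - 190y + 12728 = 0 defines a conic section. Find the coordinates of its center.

(12, -5)

Collect terms: 81(x² - 24x) -19(y² + 10y) = -12728
81(x - 12)² -19(y + 5)² = -12728 + 11664 - 475 = -1539
Divide by -1539: (y + 5)²/81 - (x - 12)²/19 = 1
Hyperbola with center (12, -5).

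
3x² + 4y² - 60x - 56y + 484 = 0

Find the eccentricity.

e = 1/2

Group the x- and y-terms: 3(x² - 20x) + 4(y² - 14y) = -484
Complete the square: 3(x - 10)² + 4(y - 7)² = -484 + 300 + 196 = 12
Divide by 12: (x - 10)²/4 + (y - 7)²/3 = 1
Ellipse, center (10, 7), major axis horizontal; a² = 4, b² = 3.
c² = a² - b² = 1, so c = 1.
e = c/a = 1/2.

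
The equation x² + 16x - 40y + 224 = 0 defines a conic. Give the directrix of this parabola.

Only x is squared. Complete the square in x: (x + 8)² = 40(y - 4).
Vertex (-8, 4); 4p = 40 so p = 10. Opens up.
Directrix is the horizontal line y = k − p = 4 − (10) = -6.

y = -6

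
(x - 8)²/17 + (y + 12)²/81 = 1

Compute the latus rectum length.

34/9

Center (8, -12). The larger denominator 81 sits under the y-term, so the major axis is vertical; a² = 81, b² = 17.
Latus rectum length = 2b²/a = 2·17/9 = 34/9.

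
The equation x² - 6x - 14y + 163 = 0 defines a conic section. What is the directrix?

Only x is squared. Complete the square in x: (x - 3)² = 14(y - 11).
Vertex (3, 11); 4p = 14 so p = 7/2. Opens up.
Directrix is the horizontal line y = k − p = 11 − (7/2) = 15/2.

y = 15/2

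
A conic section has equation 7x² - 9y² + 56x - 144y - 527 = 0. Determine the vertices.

(-7, -8) and (-1, -8)

Group: 7(x² + 8x) -9(y² + 16y) = 527
Completing the square gives 7(x + 4)² -9(y + 8)² = 527 + 112 - 576 = 63.
Divide through by 63 to get (x + 4)²/9 - (y + 8)²/7 = 1.
Hyperbola, center (-4, -8), transverse axis horizontal; a² = 9, b² = 7.
a = 3. Vertices at (h ± a, k).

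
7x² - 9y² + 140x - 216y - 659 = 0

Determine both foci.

Collect terms: 7(x² + 20x) -9(y² + 24y) = 659
Complete the square: 7(x + 10)² -9(y + 12)² = 659 + 700 - 1296 = 63
Divide through by 63 to get (x + 10)²/9 - (y + 12)²/7 = 1.
Hyperbola, center (-10, -12), transverse axis horizontal; a² = 9, b² = 7.
c² = a² + b² = 9 + 7 = 16, so c = 4.
Foci lie on the horizontal axis through the center: (h ± c, k).

(-14, -12) and (-6, -12)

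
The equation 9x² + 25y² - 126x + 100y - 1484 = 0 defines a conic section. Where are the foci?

(-5, -2) and (19, -2)

9(x² - 14x) + 25(y² + 4y) = 1484
Complete the square: 9(x - 7)² + 25(y + 2)² = 1484 + 441 + 100 = 2025
Divide through by 2025 to get (x - 7)²/225 + (y + 2)²/81 = 1.
Ellipse, center (7, -2), major axis horizontal; a² = 225, b² = 81.
c² = a² - b² = 225 - 81 = 144, so c = 12.
Foci lie on the horizontal axis through the center: (h ± c, k).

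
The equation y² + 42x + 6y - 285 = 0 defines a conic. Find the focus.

(-7/2, -3)

Only y is squared. Complete the square in y: (y + 3)² = -42(x - 7).
Vertex (7, -3); 4p = -42 so p = -21/2. Opens left.
Focus is p units from the vertex along the axis: (h + p, k).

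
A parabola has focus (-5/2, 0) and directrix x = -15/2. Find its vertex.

(-5, 0)

The vertex is the midpoint between the focus and the directrix along the axis of symmetry.
Axis is horizontal (directrix is vertical). Vertex x-coordinate = (-5/2 + (-15/2))/2 = -5; y-coordinate = 0.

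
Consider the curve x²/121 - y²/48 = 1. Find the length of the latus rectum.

96/11

Center (0, 0). The positive term is the x-term, so the transverse axis is horizontal; a² = 121, b² = 48.
Latus rectum length = 2b²/a = 2·48/11 = 96/11.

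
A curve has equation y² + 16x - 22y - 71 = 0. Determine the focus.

(8, 11)

Only y is squared. Complete the square in y: (y - 11)² = -16(x - 12).
Vertex (12, 11); 4p = -16 so p = -4. Opens left.
Focus is p units from the vertex along the axis: (h + p, k).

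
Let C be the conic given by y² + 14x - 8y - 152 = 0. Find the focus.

(17/2, 4)

Only y is squared. Complete the square in y: (y - 4)² = -14(x - 12).
Vertex (12, 4); 4p = -14 so p = -7/2. Opens left.
Focus is p units from the vertex along the axis: (h + p, k).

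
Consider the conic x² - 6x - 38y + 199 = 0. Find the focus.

(3, 29/2)

Only x is squared. Complete the square in x: (x - 3)² = 38(y - 5).
Vertex (3, 5); 4p = 38 so p = 19/2. Opens up.
Focus is p units from the vertex along the axis: (h, k + p).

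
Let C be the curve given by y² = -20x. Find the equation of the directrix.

x = 5

Vertex (0, 0); 4p = -20 so p = -5. Opens left.
Directrix is the vertical line x = h − p = 0 − (-5) = 5.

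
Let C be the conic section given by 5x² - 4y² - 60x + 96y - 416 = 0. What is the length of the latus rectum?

Collect terms: 5(x² - 12x) -4(y² - 24y) = 416
Completing the square gives 5(x - 6)² -4(y - 12)² = 416 + 180 - 576 = 20.
Divide through by 20 to get (x - 6)²/4 - (y - 12)²/5 = 1.
Hyperbola, center (6, 12), transverse axis horizontal; a² = 4, b² = 5.
Latus rectum length = 2b²/a = 2·5/2 = 5.

5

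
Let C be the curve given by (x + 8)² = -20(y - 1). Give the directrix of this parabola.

y = 6

Vertex (-8, 1); 4p = -20 so p = -5. Opens down.
Directrix is the horizontal line y = k − p = 1 − (-5) = 6.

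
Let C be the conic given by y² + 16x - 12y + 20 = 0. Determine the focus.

Only y is squared. Complete the square in y: (y - 6)² = -16(x - 1).
Vertex (1, 6); 4p = -16 so p = -4. Opens left.
Focus is p units from the vertex along the axis: (h + p, k).

(-3, 6)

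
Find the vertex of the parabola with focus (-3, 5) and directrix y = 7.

The vertex is the midpoint between the focus and the directrix along the axis of symmetry.
Axis is vertical (directrix is horizontal). Vertex y-coordinate = (5 + 7)/2 = 6; x-coordinate = -3.

(-3, 6)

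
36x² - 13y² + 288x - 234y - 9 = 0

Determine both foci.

Group: 36(x² + 8x) -13(y² + 18y) = 9
36(x + 4)² -13(y + 9)² = 9 + 576 - 1053 = -468
Divide by -468: (y + 9)²/36 - (x + 4)²/13 = 1
Hyperbola, center (-4, -9), transverse axis vertical; a² = 36, b² = 13.
c² = a² + b² = 36 + 13 = 49, so c = 7.
Foci lie on the vertical axis through the center: (h, k ± c).

(-4, -16) and (-4, -2)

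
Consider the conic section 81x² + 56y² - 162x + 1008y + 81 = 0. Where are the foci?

Rearranging, 81(x² - 2x) + 56(y² + 18y) = -81.
Complete the square: 81(x - 1)² + 56(y + 9)² = -81 + 81 + 4536 = 4536
Divide through by 4536 to get (x - 1)²/56 + (y + 9)²/81 = 1.
Ellipse, center (1, -9), major axis vertical; a² = 81, b² = 56.
c² = a² - b² = 81 - 56 = 25, so c = 5.
Foci lie on the vertical axis through the center: (h, k ± c).

(1, -14) and (1, -4)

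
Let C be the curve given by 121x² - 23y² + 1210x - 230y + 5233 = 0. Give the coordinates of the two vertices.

Rearranging, 121(x² + 10x) -23(y² + 10y) = -5233.
Completing the square gives 121(x + 5)² -23(y + 5)² = -5233 + 3025 - 575 = -2783.
Divide through by -2783 to get (y + 5)²/121 - (x + 5)²/23 = 1.
Hyperbola, center (-5, -5), transverse axis vertical; a² = 121, b² = 23.
a = 11. Vertices at (h, k ± a).

(-5, -16) and (-5, 6)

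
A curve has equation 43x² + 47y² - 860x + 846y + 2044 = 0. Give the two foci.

Group the x- and y-terms: 43(x² - 20x) + 47(y² + 18y) = -2044
Completing the square gives 43(x - 10)² + 47(y + 9)² = -2044 + 4300 + 3807 = 6063.
Dividing both sides by 6063: (x - 10)²/141 + (y + 9)²/129 = 1
Ellipse, center (10, -9), major axis horizontal; a² = 141, b² = 129.
c² = a² - b² = 141 - 129 = 12, so c = 2√3.
Foci lie on the horizontal axis through the center: (h ± c, k).

(10 - 2√3, -9) and (10 + 2√3, -9)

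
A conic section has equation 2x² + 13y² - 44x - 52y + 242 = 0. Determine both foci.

(11 - √22, 2) and (11 + √22, 2)

Group the x- and y-terms: 2(x² - 22x) + 13(y² - 4y) = -242
Complete the square in x and y: 2(x - 11)² + 13(y - 2)² = -242 + 242 + 52 = 52
Dividing both sides by 52: (x - 11)²/26 + (y - 2)²/4 = 1
Ellipse, center (11, 2), major axis horizontal; a² = 26, b² = 4.
c² = a² - b² = 26 - 4 = 22, so c = √22.
Foci lie on the horizontal axis through the center: (h ± c, k).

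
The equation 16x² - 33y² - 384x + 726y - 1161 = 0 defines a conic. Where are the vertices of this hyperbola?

(12, 7) and (12, 15)

Group: 16(x² - 24x) -33(y² - 22y) = 1161
16(x - 12)² -33(y - 11)² = 1161 + 2304 - 3993 = -528
Dividing both sides by -528: (y - 11)²/16 - (x - 12)²/33 = 1
Hyperbola, center (12, 11), transverse axis vertical; a² = 16, b² = 33.
a = 4. Vertices at (h, k ± a).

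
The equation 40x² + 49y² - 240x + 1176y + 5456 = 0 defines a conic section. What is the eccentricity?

Group: 40(x² - 6x) + 49(y² + 24y) = -5456
Completing the square gives 40(x - 3)² + 49(y + 12)² = -5456 + 360 + 7056 = 1960.
Divide through by 1960 to get (x - 3)²/49 + (y + 12)²/40 = 1.
Ellipse, center (3, -12), major axis horizontal; a² = 49, b² = 40.
c² = a² - b² = 9, so c = 3.
e = c/a = 3/7.

e = 3/7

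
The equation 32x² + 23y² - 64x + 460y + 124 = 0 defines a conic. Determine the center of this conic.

Group: 32(x² - 2x) + 23(y² + 20y) = -124
Completing the square gives 32(x - 1)² + 23(y + 10)² = -124 + 32 + 2300 = 2208.
Divide by 2208: (x - 1)²/69 + (y + 10)²/96 = 1
Ellipse with center (1, -10).

(1, -10)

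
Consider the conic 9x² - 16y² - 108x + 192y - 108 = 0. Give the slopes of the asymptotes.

Collect terms: 9(x² - 12x) -16(y² - 12y) = 108
Complete the square in x and y: 9(x - 6)² -16(y - 6)² = 108 + 324 - 576 = -144
Divide through by -144 to get (y - 6)²/9 - (x - 6)²/16 = 1.
Hyperbola, center (6, 6), transverse axis vertical; a² = 9, b² = 16.
For a vertical hyperbola the asymptotes have slope ±a/b.
Here that is ±3/4.

3/4 and -3/4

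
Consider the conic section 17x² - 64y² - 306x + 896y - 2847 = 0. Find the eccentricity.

e = 9/8

Rearranging, 17(x² - 18x) -64(y² - 14y) = 2847.
17(x - 9)² -64(y - 7)² = 2847 + 1377 - 3136 = 1088
Divide through by 1088 to get (x - 9)²/64 - (y - 7)²/17 = 1.
Hyperbola, center (9, 7), transverse axis horizontal; a² = 64, b² = 17.
c² = a² + b² = 81, so c = 9.
e = c/a = 9/8.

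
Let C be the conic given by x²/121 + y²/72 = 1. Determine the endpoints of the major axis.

Center (0, 0). The larger denominator 121 sits under the x-term, so the major axis is horizontal; a² = 121, b² = 72.
a = 11. Vertices at (h ± a, k).

(-11, 0) and (11, 0)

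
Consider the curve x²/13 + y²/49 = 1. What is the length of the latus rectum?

26/7

Center (0, 0). The larger denominator 49 sits under the y-term, so the major axis is vertical; a² = 49, b² = 13.
Latus rectum length = 2b²/a = 2·13/7 = 26/7.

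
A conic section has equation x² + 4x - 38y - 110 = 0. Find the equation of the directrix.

y = -25/2

Only x is squared. Complete the square in x: (x + 2)² = 38(y + 3).
Vertex (-2, -3); 4p = 38 so p = 19/2. Opens up.
Directrix is the horizontal line y = k − p = -3 − (19/2) = -25/2.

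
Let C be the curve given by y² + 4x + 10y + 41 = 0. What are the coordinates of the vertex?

(-4, -5)

Only y is squared. Complete the square in y: (y + 5)² = -4(x + 4).
Vertex (-4, -5); 4p = -4 so p = -1. Opens left.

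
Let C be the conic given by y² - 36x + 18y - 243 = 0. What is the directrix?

Only y is squared. Complete the square in y: (y + 9)² = 36(x + 9).
Vertex (-9, -9); 4p = 36 so p = 9. Opens right.
Directrix is the vertical line x = h − p = -9 − (9) = -18.

x = -18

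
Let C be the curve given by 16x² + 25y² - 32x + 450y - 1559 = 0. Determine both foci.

Collect terms: 16(x² - 2x) + 25(y² + 18y) = 1559
16(x - 1)² + 25(y + 9)² = 1559 + 16 + 2025 = 3600
Dividing both sides by 3600: (x - 1)²/225 + (y + 9)²/144 = 1
Ellipse, center (1, -9), major axis horizontal; a² = 225, b² = 144.
c² = a² - b² = 225 - 144 = 81, so c = 9.
Foci lie on the horizontal axis through the center: (h ± c, k).

(-8, -9) and (10, -9)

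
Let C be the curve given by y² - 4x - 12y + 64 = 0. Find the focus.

(8, 6)

Only y is squared. Complete the square in y: (y - 6)² = 4(x - 7).
Vertex (7, 6); 4p = 4 so p = 1. Opens right.
Focus is p units from the vertex along the axis: (h + p, k).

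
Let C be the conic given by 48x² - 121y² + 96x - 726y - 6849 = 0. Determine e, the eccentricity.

Group: 48(x² + 2x) -121(y² + 6y) = 6849
48(x + 1)² -121(y + 3)² = 6849 + 48 - 1089 = 5808
Divide by 5808: (x + 1)²/121 - (y + 3)²/48 = 1
Hyperbola, center (-1, -3), transverse axis horizontal; a² = 121, b² = 48.
c² = a² + b² = 169, so c = 13.
e = c/a = 13/11.

e = 13/11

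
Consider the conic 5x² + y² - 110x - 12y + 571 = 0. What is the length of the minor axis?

Group the x- and y-terms: 5(x² - 22x) + (y² - 12y) = -571
Complete the square in x and y: 5(x - 11)² + (y - 6)² = -571 + 605 + 36 = 70
Divide by 70: (x - 11)²/14 + (y - 6)²/70 = 1
Ellipse, center (11, 6), major axis vertical; a² = 70, b² = 14.
b² = 14 so b = √14; the minor axis has length 2b = 2√14.

2√14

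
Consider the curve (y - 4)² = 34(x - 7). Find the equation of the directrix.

Vertex (7, 4); 4p = 34 so p = 17/2. Opens right.
Directrix is the vertical line x = h − p = 7 − (17/2) = -3/2.

x = -3/2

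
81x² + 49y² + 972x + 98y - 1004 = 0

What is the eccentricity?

e = 4√2/9

Rearranging, 81(x² + 12x) + 49(y² + 2y) = 1004.
Complete the square: 81(x + 6)² + 49(y + 1)² = 1004 + 2916 + 49 = 3969
Divide by 3969: (x + 6)²/49 + (y + 1)²/81 = 1
Ellipse, center (-6, -1), major axis vertical; a² = 81, b² = 49.
c² = a² - b² = 32, so c = 4√2.
e = c/a = 4√2/9.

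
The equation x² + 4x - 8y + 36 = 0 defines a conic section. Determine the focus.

(-2, 6)

Only x is squared. Complete the square in x: (x + 2)² = 8(y - 4).
Vertex (-2, 4); 4p = 8 so p = 2. Opens up.
Focus is p units from the vertex along the axis: (h, k + p).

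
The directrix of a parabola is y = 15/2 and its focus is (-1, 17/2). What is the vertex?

(-1, 8)

The vertex is the midpoint between the focus and the directrix along the axis of symmetry.
Axis is vertical (directrix is horizontal). Vertex y-coordinate = (17/2 + 15/2)/2 = 8; x-coordinate = -1.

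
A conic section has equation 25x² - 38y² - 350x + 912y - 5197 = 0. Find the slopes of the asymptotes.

Rearranging, 25(x² - 14x) -38(y² - 24y) = 5197.
Completing the square gives 25(x - 7)² -38(y - 12)² = 5197 + 1225 - 5472 = 950.
Dividing both sides by 950: (x - 7)²/38 - (y - 12)²/25 = 1
Hyperbola, center (7, 12), transverse axis horizontal; a² = 38, b² = 25.
For a horizontal hyperbola the asymptotes have slope ±b/a.
Here that is ±5/√38 = ±5√38/38.

5√38/38 and -5√38/38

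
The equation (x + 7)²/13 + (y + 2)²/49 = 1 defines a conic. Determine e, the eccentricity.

Center (-7, -2). The larger denominator 49 sits under the y-term, so the major axis is vertical; a² = 49, b² = 13.
c² = a² - b² = 36, so c = 6.
e = c/a = 6/7.

e = 6/7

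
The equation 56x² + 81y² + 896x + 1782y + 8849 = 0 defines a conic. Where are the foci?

(-13, -11) and (-3, -11)

56(x² + 16x) + 81(y² + 22y) = -8849
56(x + 8)² + 81(y + 11)² = -8849 + 3584 + 9801 = 4536
Dividing both sides by 4536: (x + 8)²/81 + (y + 11)²/56 = 1
Ellipse, center (-8, -11), major axis horizontal; a² = 81, b² = 56.
c² = a² - b² = 81 - 56 = 25, so c = 5.
Foci lie on the horizontal axis through the center: (h ± c, k).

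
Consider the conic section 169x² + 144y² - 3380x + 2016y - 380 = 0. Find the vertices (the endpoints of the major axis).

Group the x- and y-terms: 169(x² - 20x) + 144(y² + 14y) = 380
Completing the square gives 169(x - 10)² + 144(y + 7)² = 380 + 16900 + 7056 = 24336.
Divide by 24336: (x - 10)²/144 + (y + 7)²/169 = 1
Ellipse, center (10, -7), major axis vertical; a² = 169, b² = 144.
a = 13. Vertices at (h, k ± a).

(10, -20) and (10, 6)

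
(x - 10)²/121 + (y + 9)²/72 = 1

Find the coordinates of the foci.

(3, -9) and (17, -9)

Center (10, -9). The larger denominator 121 sits under the x-term, so the major axis is horizontal; a² = 121, b² = 72.
c² = a² - b² = 121 - 72 = 49, so c = 7.
Foci lie on the horizontal axis through the center: (h ± c, k).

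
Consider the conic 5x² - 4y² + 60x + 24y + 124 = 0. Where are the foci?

Group: 5(x² + 12x) -4(y² - 6y) = -124
Completing the square gives 5(x + 6)² -4(y - 3)² = -124 + 180 - 36 = 20.
Divide through by 20 to get (x + 6)²/4 - (y - 3)²/5 = 1.
Hyperbola, center (-6, 3), transverse axis horizontal; a² = 4, b² = 5.
c² = a² + b² = 4 + 5 = 9, so c = 3.
Foci lie on the horizontal axis through the center: (h ± c, k).

(-9, 3) and (-3, 3)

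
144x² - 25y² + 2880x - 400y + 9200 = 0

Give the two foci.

(-23, -8) and (3, -8)

144(x² + 20x) -25(y² + 16y) = -9200
144(x + 10)² -25(y + 8)² = -9200 + 14400 - 1600 = 3600
Divide by 3600: (x + 10)²/25 - (y + 8)²/144 = 1
Hyperbola, center (-10, -8), transverse axis horizontal; a² = 25, b² = 144.
c² = a² + b² = 25 + 144 = 169, so c = 13.
Foci lie on the horizontal axis through the center: (h ± c, k).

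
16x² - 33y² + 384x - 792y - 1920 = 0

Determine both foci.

(-12, -19) and (-12, -5)

Collect terms: 16(x² + 24x) -33(y² + 24y) = 1920
Complete the square in x and y: 16(x + 12)² -33(y + 12)² = 1920 + 2304 - 4752 = -528
Dividing both sides by -528: (y + 12)²/16 - (x + 12)²/33 = 1
Hyperbola, center (-12, -12), transverse axis vertical; a² = 16, b² = 33.
c² = a² + b² = 16 + 33 = 49, so c = 7.
Foci lie on the vertical axis through the center: (h, k ± c).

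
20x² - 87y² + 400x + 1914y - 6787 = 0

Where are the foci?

Group: 20(x² + 20x) -87(y² - 22y) = 6787
Complete the square in x and y: 20(x + 10)² -87(y - 11)² = 6787 + 2000 - 10527 = -1740
Divide through by -1740 to get (y - 11)²/20 - (x + 10)²/87 = 1.
Hyperbola, center (-10, 11), transverse axis vertical; a² = 20, b² = 87.
c² = a² + b² = 20 + 87 = 107, so c = √107.
Foci lie on the vertical axis through the center: (h, k ± c).

(-10, 11 - √107) and (-10, 11 + √107)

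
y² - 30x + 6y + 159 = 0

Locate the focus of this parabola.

Only y is squared. Complete the square in y: (y + 3)² = 30(x - 5).
Vertex (5, -3); 4p = 30 so p = 15/2. Opens right.
Focus is p units from the vertex along the axis: (h + p, k).

(25/2, -3)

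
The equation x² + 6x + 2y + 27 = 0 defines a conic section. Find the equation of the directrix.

y = -17/2

Only x is squared. Complete the square in x: (x + 3)² = -2(y + 9).
Vertex (-3, -9); 4p = -2 so p = -1/2. Opens down.
Directrix is the horizontal line y = k − p = -9 − (-1/2) = -17/2.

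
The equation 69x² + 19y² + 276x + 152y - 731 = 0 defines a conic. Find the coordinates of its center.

69(x² + 4x) + 19(y² + 8y) = 731
Complete the square in x and y: 69(x + 2)² + 19(y + 4)² = 731 + 276 + 304 = 1311
Divide by 1311: (x + 2)²/19 + (y + 4)²/69 = 1
Ellipse with center (-2, -4).

(-2, -4)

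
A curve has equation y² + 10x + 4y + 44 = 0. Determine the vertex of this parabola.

(-4, -2)

Only y is squared. Complete the square in y: (y + 2)² = -10(x + 4).
Vertex (-4, -2); 4p = -10 so p = -5/2. Opens left.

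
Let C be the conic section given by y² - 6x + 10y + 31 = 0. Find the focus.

(5/2, -5)

Only y is squared. Complete the square in y: (y + 5)² = 6(x - 1).
Vertex (1, -5); 4p = 6 so p = 3/2. Opens right.
Focus is p units from the vertex along the axis: (h + p, k).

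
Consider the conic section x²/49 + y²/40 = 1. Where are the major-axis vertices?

Center (0, 0). The larger denominator 49 sits under the x-term, so the major axis is horizontal; a² = 49, b² = 40.
a = 7. Vertices at (h ± a, k).

(-7, 0) and (7, 0)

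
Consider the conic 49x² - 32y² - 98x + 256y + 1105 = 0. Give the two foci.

(1, -5) and (1, 13)

Group: 49(x² - 2x) -32(y² - 8y) = -1105
Complete the square in x and y: 49(x - 1)² -32(y - 4)² = -1105 + 49 - 512 = -1568
Divide by -1568: (y - 4)²/49 - (x - 1)²/32 = 1
Hyperbola, center (1, 4), transverse axis vertical; a² = 49, b² = 32.
c² = a² + b² = 49 + 32 = 81, so c = 9.
Foci lie on the vertical axis through the center: (h, k ± c).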